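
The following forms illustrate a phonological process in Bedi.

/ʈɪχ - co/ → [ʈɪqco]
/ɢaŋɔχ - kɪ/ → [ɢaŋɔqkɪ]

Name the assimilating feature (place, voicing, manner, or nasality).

Underlying /χ/ is realised as [q] next to /c/; /c/ itself does not change.
The change fricative → stop matches the manner of the following /c/, identifying this as manner assimilation.
The same holds elsewhere in the data: /χ/ → [q] before /k/ (fricative → stop, matching a stop) — only manner changes, and always toward the following segment.

manner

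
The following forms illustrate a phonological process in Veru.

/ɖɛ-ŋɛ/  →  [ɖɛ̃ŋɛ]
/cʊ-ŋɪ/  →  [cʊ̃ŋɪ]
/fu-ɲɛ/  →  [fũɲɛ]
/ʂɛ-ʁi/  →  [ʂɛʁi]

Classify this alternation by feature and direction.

regressive nasality assimilation (vowel nasalisation)

The vowel /ɛ/ surfaces as nasalised [ɛ̃] next to the following nasal /ŋ/ — it has acquired the [+nasal] feature of its neighbour.
The other forms show the same pattern: /ʊ/ → [ʊ̃] before /ŋ/; /u/ → [ũ] before /ɲ/ — each time a vowel is nasalised next to a following nasal.
No change occurs in [ʂɛʁi] because the vowel at the boundary is adjacent to an oral consonant, not a nasal (/ɛ/ next to /ʁ/).
Because the conditioning nasal is to the right of the vowel that changes, the process is regressive (anticipatory).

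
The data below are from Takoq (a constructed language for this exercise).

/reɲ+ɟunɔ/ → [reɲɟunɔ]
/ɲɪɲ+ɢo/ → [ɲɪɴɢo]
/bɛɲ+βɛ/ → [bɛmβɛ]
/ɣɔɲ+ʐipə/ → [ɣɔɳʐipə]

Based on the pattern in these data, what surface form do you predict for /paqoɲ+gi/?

The data show regressive place assimilation: /ɲ/ → [ɴ] before /ɢ/; /ɲ/ → [m] before /β/; /ɲ/ → [ɳ] before /ʐ/. In each pair only place changes, matching the following consonant, while manner and voice stay constant.
No alternation appears in [reɲɟunɔ]: there the adjacent consonants already agree in place (/ɲ/ and /ɟ/ are both palatal), so this form is consistent with the same rule.
The rule targets /ɲ/ (voiced palatal nasal), which sits before the trigger /g/ (velar).
A voiced velar nasal is [ŋ], so the surface segment is [ŋ].

[paqoŋgi]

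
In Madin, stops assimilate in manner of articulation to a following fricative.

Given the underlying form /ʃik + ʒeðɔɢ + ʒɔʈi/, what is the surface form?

/k/ is a voiceless velar stop. The following trigger /ʒ/ is a fricative, so /k/ must become a fricative as well.
A voiceless velar fricative is [x], so the surface segment is [x].
At the second juncture, /ɢ/ likewise becomes [ʁ] adjacent to /ʒ/.

[ʃixʒeðɔʁʒɔʈi]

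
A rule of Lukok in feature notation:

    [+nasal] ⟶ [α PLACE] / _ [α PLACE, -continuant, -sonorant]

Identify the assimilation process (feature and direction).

The rule copies the place features (abbreviated [PLACE]) from the environment onto the target, so the assimilating feature is place.
The conditioning segment sits to the right of the focus bar, meaning the trigger follows the segment that changes — regressive assimilation.

regressive place assimilation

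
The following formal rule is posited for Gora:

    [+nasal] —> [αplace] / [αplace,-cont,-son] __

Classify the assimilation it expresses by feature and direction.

progressive place assimilation

The shared variable α links the value of the place features (abbreviated [place]) on the target to the same value on the neighbouring segment, so place is the feature that assimilates.
The conditioning segment sits to the left of the focus bar, meaning the trigger precedes the segment that changes — progressive assimilation.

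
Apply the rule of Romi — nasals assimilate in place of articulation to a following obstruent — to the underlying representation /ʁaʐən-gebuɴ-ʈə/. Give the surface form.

[ʁaʐəŋgebuɳʈə]

/n/ is a voiced alveolar nasal. The following trigger /g/ is velar, so /n/ must become velar as well.
Changing only its place to velar gives [ŋ] — the voiced velar nasal.
The same rule applies at the second boundary: /ɴ/ → [ɳ] next to /ʈ/.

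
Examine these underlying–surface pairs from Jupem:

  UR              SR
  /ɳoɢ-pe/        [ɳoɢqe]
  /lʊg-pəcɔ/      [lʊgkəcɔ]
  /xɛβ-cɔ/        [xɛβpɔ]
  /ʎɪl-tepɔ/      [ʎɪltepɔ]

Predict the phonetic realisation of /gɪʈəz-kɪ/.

The data show progressive place assimilation: /p/ → [q] after /ɢ/; /p/ → [k] after /g/; /c/ → [p] after /β/. In each pair only place changes, matching the preceding consonant, while manner and voice stay constant.
No alternation appears in [ʎɪltepɔ]: there the adjacent consonants already agree in place (/t/ and /l/ are both alveolar), so this form is consistent with the same rule.
The rule targets /k/ (voiceless velar stop), which sits after the trigger /z/ (alveolar).
The voiceless alveolar stop is [t], so /k/ → [t].

[gɪʈəztɪ]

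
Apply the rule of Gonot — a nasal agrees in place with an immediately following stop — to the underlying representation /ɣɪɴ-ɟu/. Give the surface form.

[ɣɪɲɟu]

/ɴ/ is a voiced uvular nasal. The following trigger /ɟ/ is palatal, so /ɴ/ must become palatal as well.
Changing only its place to palatal gives [ɲ] — the voiced palatal nasal.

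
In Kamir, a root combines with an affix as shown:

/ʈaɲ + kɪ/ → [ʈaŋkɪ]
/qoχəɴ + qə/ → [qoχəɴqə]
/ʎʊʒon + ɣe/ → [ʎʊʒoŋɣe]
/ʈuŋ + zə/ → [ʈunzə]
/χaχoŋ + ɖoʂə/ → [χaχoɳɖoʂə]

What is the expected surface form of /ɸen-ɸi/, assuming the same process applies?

The data show regressive place assimilation: /ɲ/ → [ŋ] before /k/; /n/ → [ŋ] before /ɣ/; /ŋ/ → [n] before /z/; /ŋ/ → [ɳ] before /ɖ/. In each pair only place changes, matching the following consonant, while manner and voice stay constant.
Nothing changes in [qoχəɴqə]: there the adjacent consonants already agree in place (/ɴ/ and /q/ are both uvular), so this form is consistent with the same rule.
/n/ is a voiced alveolar nasal. The following trigger /ɸ/ is bilabial, so /n/ must become bilabial as well.
The voiced bilabial nasal is [m], so /n/ → [m].

[ɸemɸi]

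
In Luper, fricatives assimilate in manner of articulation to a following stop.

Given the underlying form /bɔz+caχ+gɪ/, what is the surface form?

/z/ is a voiced alveolar fricative. The following trigger /c/ is a stop, so /z/ must become a stop as well.
Changing only its manner to stop gives [d] — the voiced alveolar stop.
The same rule applies at the second boundary: /χ/ → [q] next to /g/.

[bɔdcaqgɪ]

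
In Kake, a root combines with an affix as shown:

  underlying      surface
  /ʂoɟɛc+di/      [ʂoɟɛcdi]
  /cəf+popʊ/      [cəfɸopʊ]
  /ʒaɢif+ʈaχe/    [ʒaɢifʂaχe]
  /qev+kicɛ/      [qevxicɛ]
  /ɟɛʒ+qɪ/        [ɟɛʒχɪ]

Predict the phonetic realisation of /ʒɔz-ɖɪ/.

The data show progressive manner assimilation: /p/ → [ɸ] after /f/; /ʈ/ → [ʂ] after /f/; /k/ → [x] after /v/; /q/ → [χ] after /ʒ/. In each pair only manner changes, matching the preceding consonant, while place and voice stay constant.
Nothing changes in [ʂoɟɛcdi]: there the adjacent consonants already agree in manner (/d/ and /c/ are both stops), so this form is consistent with the same rule.
/ɖ/ is a voiced retroflex stop. The preceding trigger /z/ is a fricative, so /ɖ/ must become a fricative as well.
A voiced retroflex fricative is [ʐ], so the surface segment is [ʐ].

[ʒɔzʐɪ]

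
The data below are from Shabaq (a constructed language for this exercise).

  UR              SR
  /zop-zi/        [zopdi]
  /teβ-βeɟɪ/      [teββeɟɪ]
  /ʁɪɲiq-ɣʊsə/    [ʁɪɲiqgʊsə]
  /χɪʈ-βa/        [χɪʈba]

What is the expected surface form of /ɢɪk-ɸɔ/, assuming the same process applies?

The data show progressive manner assimilation: /z/ → [d] after /p/; /ɣ/ → [g] after /q/; /β/ → [b] after /ʈ/. In each pair only manner changes, matching the preceding consonant, while place and voice stay constant.
No alternation appears in [teββeɟɪ]: there the adjacent consonants already agree in manner (/β/ and /β/ are both fricatives), so this form is consistent with the same rule.
The rule targets /ɸ/ (voiceless bilabial fricative), which sits after the trigger /k/ (stop).
A voiceless bilabial stop is [p], so the surface segment is [p].

[ɢɪkpɔ]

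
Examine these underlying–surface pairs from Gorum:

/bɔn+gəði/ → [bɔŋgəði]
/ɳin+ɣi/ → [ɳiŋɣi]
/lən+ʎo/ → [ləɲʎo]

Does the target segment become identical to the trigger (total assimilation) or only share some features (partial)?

partial assimilation

Underlying /n/ is realised as [ŋ] next to /g/; /g/ itself does not change.
The change alveolar → velar matches the place of the following /g/, identifying this as place assimilation.
Manner and voice are unchanged, so the assimilation is partial, not total.
The other alternating forms pattern the same way: /n/ → [ŋ] before /ɣ/ (alveolar → velar, matching velar); /n/ → [ɲ] before /ʎ/ (alveolar → palatal, matching palatal) — only place changes, and always toward the following segment.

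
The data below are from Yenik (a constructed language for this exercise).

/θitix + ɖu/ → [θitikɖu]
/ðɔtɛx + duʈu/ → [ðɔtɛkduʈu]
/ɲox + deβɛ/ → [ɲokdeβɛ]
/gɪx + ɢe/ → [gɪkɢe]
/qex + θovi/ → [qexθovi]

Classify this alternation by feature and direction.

Comparing underlying and surface forms, /x/ → [k] is the alternation; the neighbouring /ɖ/ is constant.
The change fricative → stop matches the manner of the following /ɖ/, identifying this as manner assimilation.
Place and voice are unchanged, so the assimilation is partial, not total.
The same holds elsewhere in the data: /x/ → [k] before /d/ (fricative → stop, matching a stop); /x/ → [k] before /ɢ/ (fricative → stop, matching a stop) — only manner changes, and always toward the following segment.
No alternation appears in [qexθovi]: there the adjacent consonants already agree in manner (/x/ and /θ/ are both fricatives), so this form is consistent with the same rule.
The trigger is the following segment, so the direction is regressive (anticipatory).

regressive manner assimilation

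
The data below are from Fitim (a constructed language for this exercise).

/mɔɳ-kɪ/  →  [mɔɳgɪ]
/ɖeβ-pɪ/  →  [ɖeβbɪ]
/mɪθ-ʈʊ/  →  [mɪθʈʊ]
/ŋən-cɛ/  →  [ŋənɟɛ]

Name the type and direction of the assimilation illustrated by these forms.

progressive voicing assimilation

The segment that alternates is /k/, which surfaces as [g] when adjacent to /ɳ/.
The change voiceless → voiced matches the voicing of the preceding /ɳ/, identifying this as voicing assimilation.
Place and manner are unchanged, so the assimilation is partial, not total.
The same holds elsewhere in the data: /p/ → [b] after /β/ (voiceless → voiced, matching voiced); /c/ → [ɟ] after /n/ (voiceless → voiced, matching voiced) — only voicing changes, and always toward the preceding segment.
No alternation appears in [mɪθʈʊ]: there the adjacent consonants already agree in voicing (/ʈ/ and /θ/ are both voiceless), so this form is consistent with the same rule.
Since the segment that changes follows the conditioning segment, the assimilation is progressive.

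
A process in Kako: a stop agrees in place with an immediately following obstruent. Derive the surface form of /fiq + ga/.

/q/ is a voiceless uvular stop. The following trigger /g/ is velar, so /q/ must become velar as well.
A voiceless velar stop is [k], so the surface segment is [k].

[fikga]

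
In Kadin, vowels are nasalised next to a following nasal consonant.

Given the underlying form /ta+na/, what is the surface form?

/a/ sits next to the nasal /n/ and is therefore nasalised to [ã].

[tãna]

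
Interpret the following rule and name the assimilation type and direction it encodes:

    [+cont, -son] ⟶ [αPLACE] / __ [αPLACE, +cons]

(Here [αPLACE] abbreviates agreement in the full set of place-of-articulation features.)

regressive place assimilation

The rule copies the place features (abbreviated [PLACE]) from the environment onto the target, so the assimilating feature is place.
Since the environment is written after the underscore, the trigger follows the target; the direction is regressive.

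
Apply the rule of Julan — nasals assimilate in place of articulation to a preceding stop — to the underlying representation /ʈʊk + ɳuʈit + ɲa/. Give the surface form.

/ɳ/ is a voiced retroflex nasal. The preceding trigger /k/ is velar, so /ɳ/ must become velar as well.
A voiced velar nasal is [ŋ], so the surface segment is [ŋ].
The same rule applies at the second boundary: /ɲ/ → [n] next to /t/.

[ʈʊkŋuʈitna]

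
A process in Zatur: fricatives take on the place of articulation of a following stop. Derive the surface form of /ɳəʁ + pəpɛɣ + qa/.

[ɳəβpəpɛʁqa]

The rule targets /ʁ/ (voiced uvular fricative), which sits before the trigger /p/ (bilabial).
The voiced bilabial fricative is [β], so /ʁ/ → [β].
At the second juncture, /ɣ/ likewise becomes [ʁ] adjacent to /q/.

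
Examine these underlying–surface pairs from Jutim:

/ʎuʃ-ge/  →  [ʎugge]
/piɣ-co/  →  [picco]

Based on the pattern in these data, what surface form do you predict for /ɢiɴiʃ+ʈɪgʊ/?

The data show regressive total assimilation (/ʃ/ → [g] before /g/; /ɣ/ → [c] before /c/): in every case the target segment becomes identical to its following neighbour, copying more than a single feature.
/ʃ/ is the segment targeted by the rule; it sits immediately before /ʈ/, so it assimilates completely and surfaces as [ʈ].

[ɢiɴiʈʈɪgʊ]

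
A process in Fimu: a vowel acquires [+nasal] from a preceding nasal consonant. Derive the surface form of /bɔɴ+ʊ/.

The vowel /ʊ/ is adjacent to the preceding nasal /ɴ/, so it acquires [+nasal] and surfaces as [ʊ̃].

[bɔɴʊ̃]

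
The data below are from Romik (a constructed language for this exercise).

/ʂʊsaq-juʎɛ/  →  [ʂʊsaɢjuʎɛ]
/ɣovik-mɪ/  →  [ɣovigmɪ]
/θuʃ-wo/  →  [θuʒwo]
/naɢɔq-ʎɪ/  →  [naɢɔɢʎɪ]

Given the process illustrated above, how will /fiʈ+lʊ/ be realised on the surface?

[fiɖlʊ]

The data show regressive voicing assimilation: /q/ → [ɢ] before /j/; /k/ → [g] before /m/; /ʃ/ → [ʒ] before /w/; /q/ → [ɢ] before /ʎ/. In each pair only voicing changes, matching the following consonant, while place and manner stay constant.
The rule targets /ʈ/ (voiceless retroflex stop), which sits before the trigger /l/ (voiced).
A voiced retroflex stop is [ɖ], so the surface segment is [ɖ].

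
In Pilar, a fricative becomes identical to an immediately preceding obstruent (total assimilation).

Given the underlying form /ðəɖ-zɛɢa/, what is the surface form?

/z/ is the segment targeted by the rule; it sits immediately after /ɖ/, so it assimilates completely and surfaces as [ɖ].

[ðəɖɖɛɢa]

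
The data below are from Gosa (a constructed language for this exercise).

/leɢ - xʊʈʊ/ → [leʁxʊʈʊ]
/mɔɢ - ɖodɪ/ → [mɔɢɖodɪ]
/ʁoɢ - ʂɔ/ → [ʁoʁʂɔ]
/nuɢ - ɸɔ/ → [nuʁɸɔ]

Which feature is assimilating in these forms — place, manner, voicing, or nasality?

manner

Underlying /ɢ/ is realised as [ʁ] next to /x/; /x/ itself does not change.
/ɢ/ is a stop while /x/ is a fricative; the output [ʁ] is a fricative, matching the trigger — so the feature that spreads is manner.
The other alternating forms pattern the same way: /ɢ/ → [ʁ] before /ʂ/ (stop → fricative, matching a fricative); /ɢ/ → [ʁ] before /ɸ/ (stop → fricative, matching a fricative) — only manner changes, and always toward the following segment.
No alternation appears in [mɔɢɖodɪ]: there the adjacent consonants already agree in manner (/ɢ/ and /ɖ/ are both stops), so this form is consistent with the same rule.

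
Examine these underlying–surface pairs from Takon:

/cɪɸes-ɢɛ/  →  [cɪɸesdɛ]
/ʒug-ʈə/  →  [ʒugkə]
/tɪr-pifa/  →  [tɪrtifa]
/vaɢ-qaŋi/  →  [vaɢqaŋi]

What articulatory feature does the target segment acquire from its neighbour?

Underlying /ɢ/ is realised as [d] next to /s/; /s/ itself does not change.
/ɢ/ is uvular while /s/ is alveolar; the output [d] is alveolar, matching the trigger — so the feature that spreads is place.
Checking the remaining alternations: /ʈ/ → [k] after /g/ (retroflex → velar, matching velar); /p/ → [t] after /r/ (bilabial → alveolar, matching alveolar) — only place changes, and always toward the preceding segment.
Nothing changes in [vaɢqaŋi]: there the adjacent consonants already agree in place (/q/ and /ɢ/ are both uvular), so this form is consistent with the same rule.

place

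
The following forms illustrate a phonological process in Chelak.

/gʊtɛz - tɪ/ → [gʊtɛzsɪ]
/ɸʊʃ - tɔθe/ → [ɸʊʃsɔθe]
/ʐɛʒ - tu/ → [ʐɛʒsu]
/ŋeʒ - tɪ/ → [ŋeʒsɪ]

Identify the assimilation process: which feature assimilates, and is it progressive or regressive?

progressive manner assimilation

Underlying /t/ is realised as [s] next to /z/; /z/ itself does not change.
The change stop → fricative matches the manner of the preceding /z/, identifying this as manner assimilation.
Place and voice are unchanged, so the assimilation is partial, not total.
Checking the remaining alternations: /t/ → [s] after /ʃ/ (stop → fricative, matching a fricative); /t/ → [s] after /ʒ/ (stop → fricative, matching a fricative) — only manner changes, and always toward the preceding segment.
Since the segment that changes follows the conditioning segment, the assimilation is progressive.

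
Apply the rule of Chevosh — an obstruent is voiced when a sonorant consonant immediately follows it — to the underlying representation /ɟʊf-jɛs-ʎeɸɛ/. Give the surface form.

The rule targets /f/ (voiceless labiodental fricative), which sits before the trigger /j/ (voiced).
A voiced labiodental fricative is [v], so the surface segment is [v].
The same rule applies at the second boundary: /s/ → [z] next to /ʎ/.

[ɟʊvjɛzʎeɸɛ]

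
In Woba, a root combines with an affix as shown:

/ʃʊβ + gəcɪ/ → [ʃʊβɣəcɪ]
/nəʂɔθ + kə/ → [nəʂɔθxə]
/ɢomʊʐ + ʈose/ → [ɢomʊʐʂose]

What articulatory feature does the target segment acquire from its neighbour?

Comparing underlying and surface forms, /g/ → [ɣ] is the alternation; the neighbouring /β/ is constant.
The change stop → fricative matches the manner of the preceding /β/, identifying this as manner assimilation.
Checking the remaining alternations: /k/ → [x] after /θ/ (stop → fricative, matching a fricative); /ʈ/ → [ʂ] after /ʐ/ (stop → fricative, matching a fricative) — only manner changes, and always toward the preceding segment.

manner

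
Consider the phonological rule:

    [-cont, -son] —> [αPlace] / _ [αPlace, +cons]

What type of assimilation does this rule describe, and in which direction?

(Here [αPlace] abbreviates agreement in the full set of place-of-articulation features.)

The rule copies the place features (abbreviated [Place]) from the environment onto the target, so the assimilating feature is place.
Since the environment is written after the underscore, the trigger follows the target; the direction is regressive.

regressive place assimilation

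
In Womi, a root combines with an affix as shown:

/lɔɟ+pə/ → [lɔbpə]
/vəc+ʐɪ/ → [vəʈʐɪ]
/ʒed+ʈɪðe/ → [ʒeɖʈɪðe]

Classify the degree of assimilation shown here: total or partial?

Underlying /ɟ/ is realised as [b] next to /p/; /p/ itself does not change.
The change palatal → bilabial matches the place of the following /p/, identifying this as place assimilation.
Manner and voice are unchanged, so the assimilation is partial, not total.
The other alternating forms pattern the same way: /c/ → [ʈ] before /ʐ/ (palatal → retroflex, matching retroflex); /d/ → [ɖ] before /ʈ/ (alveolar → retroflex, matching retroflex) — only place changes, and always toward the following segment.

partial assimilation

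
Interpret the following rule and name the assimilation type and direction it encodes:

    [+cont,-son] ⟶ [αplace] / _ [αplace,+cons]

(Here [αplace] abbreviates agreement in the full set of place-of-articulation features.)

regressive place assimilation

The shared variable α links the value of the place features (abbreviated [place]) on the target to the same value on the neighbouring segment, so place is the feature that assimilates.
Since the environment is written after the underscore, the trigger follows the target; the direction is regressive.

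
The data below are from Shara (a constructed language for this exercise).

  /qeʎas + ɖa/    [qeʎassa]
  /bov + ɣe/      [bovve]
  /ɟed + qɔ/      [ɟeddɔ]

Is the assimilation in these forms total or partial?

Comparing underlying and surface forms, /ɖ/ → [s] is the alternation; the neighbouring /s/ is constant.
The output [s] is identical to the trigger /s/ — every feature (place, manner, voicing) has been copied — so this is total assimilation.
The remaining alternations confirm this: /ɣ/ → [v] after /v/; /q/ → [d] after /d/ — in each case the output is a copy of the preceding consonant.

total assimilation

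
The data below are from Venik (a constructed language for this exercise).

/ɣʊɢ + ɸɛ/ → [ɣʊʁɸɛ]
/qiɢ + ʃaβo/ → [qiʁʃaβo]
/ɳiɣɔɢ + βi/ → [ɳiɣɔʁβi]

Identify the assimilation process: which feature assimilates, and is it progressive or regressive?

Underlying /ɢ/ is realised as [ʁ] next to /ɸ/; /ɸ/ itself does not change.
The change stop → fricative matches the manner of the following /ɸ/, identifying this as manner assimilation.
Place and voice are unchanged, so the assimilation is partial, not total.
The same holds elsewhere in the data: /ɢ/ → [ʁ] before /ʃ/ (stop → fricative, matching a fricative); /ɢ/ → [ʁ] before /β/ (stop → fricative, matching a fricative) — only manner changes, and always toward the following segment.
Since the segment that changes precedes the conditioning segment, the assimilation is regressive.

regressive manner assimilation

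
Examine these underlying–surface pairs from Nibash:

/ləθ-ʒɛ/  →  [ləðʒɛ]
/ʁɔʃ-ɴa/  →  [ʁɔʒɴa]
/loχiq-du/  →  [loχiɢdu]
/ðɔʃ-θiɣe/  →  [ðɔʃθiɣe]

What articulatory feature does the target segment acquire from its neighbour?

The segment that alternates is /θ/, which surfaces as [ð] when adjacent to /ʒ/.
/θ/ is voiceless while /ʒ/ is voiced; the output [ð] is voiced, matching the trigger — so the feature that spreads is voicing.
Checking the remaining alternations: /ʃ/ → [ʒ] before /ɴ/ (voiceless → voiced, matching voiced); /q/ → [ɢ] before /d/ (voiceless → voiced, matching voiced) — only voicing changes, and always toward the following segment.
No alternation appears in [ðɔʃθiɣe]: there the adjacent consonants already agree in voicing (/ʃ/ and /θ/ are both voiceless), so this form is consistent with the same rule.

voicing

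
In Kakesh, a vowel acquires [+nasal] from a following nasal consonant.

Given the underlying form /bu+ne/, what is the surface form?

[bũne]

/u/ sits next to the nasal /n/ and is therefore nasalised to [ũ].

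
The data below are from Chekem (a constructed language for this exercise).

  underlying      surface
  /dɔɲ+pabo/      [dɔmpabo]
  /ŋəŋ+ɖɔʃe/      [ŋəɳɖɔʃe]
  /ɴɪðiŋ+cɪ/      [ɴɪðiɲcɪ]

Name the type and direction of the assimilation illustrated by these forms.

regressive place assimilation

The segment that alternates is /ɲ/, which surfaces as [m] when adjacent to /p/.
The change palatal → bilabial matches the place of the following /p/, identifying this as place assimilation.
Manner and voice are unchanged, so the assimilation is partial, not total.
Checking the remaining alternations: /ŋ/ → [ɳ] before /ɖ/ (velar → retroflex, matching retroflex); /ŋ/ → [ɲ] before /c/ (velar → palatal, matching palatal) — only place changes, and always toward the following segment.
The trigger is the following segment, so the direction is regressive (anticipatory).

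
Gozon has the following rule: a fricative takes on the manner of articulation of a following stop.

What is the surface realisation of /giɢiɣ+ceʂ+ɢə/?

[giɢigceʈɢə]

/ɣ/ is a voiced velar fricative. The following trigger /c/ is a stop, so /ɣ/ must become a stop as well.
Changing only its manner to stop gives [g] — the voiced velar stop.
The same rule applies at the second boundary: /ʂ/ → [ʈ] next to /ɢ/.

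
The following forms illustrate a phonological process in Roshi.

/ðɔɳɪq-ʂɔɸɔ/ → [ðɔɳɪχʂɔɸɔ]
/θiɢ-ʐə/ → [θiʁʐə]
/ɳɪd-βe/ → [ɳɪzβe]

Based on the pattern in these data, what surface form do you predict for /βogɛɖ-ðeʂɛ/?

The data show regressive manner assimilation: /q/ → [χ] before /ʂ/; /ɢ/ → [ʁ] before /ʐ/; /d/ → [z] before /β/. In each pair only manner changes, matching the following consonant, while place and voice stay constant.
The rule targets /ɖ/ (voiced retroflex stop), which sits before the trigger /ð/ (fricative).
A voiced retroflex fricative is [ʐ], so the surface segment is [ʐ].

[βogɛʐðeʂɛ]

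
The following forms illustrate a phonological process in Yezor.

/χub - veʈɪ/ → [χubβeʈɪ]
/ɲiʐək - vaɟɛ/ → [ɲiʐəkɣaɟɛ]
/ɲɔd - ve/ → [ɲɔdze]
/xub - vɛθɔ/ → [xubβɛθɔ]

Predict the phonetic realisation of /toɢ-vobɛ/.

The data show progressive place assimilation: /v/ → [β] after /b/; /v/ → [ɣ] after /k/; /v/ → [z] after /d/. In each pair only place changes, matching the preceding consonant, while manner and voice stay constant.
The rule targets /v/ (voiced labiodental fricative), which sits after the trigger /ɢ/ (uvular).
A voiced uvular fricative is [ʁ], so the surface segment is [ʁ].

[toɢʁobɛ]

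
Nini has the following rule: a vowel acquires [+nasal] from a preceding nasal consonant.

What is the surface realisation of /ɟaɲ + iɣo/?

/i/ sits next to the nasal /ɲ/ and is therefore nasalised to [ĩ].

[ɟaɲĩɣo]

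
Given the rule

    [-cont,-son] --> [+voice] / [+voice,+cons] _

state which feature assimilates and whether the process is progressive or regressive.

The structural change is [+voice], and the conditioning segment [+voice,+cons] (a voiced consonant) is itself voiced, so the target comes to share the voicing of its neighbour — voicing assimilation.
The conditioning segment sits to the left of the focus bar, meaning the trigger precedes the segment that changes — progressive assimilation.

progressive voicing assimilation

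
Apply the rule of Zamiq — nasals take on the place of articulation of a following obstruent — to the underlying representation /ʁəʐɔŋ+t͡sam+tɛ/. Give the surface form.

The rule targets /ŋ/ (voiced velar nasal), which sits before the trigger /t͡s/ (alveolar).
A voiced alveolar nasal is [n], so the surface segment is [n].
The same rule applies at the second boundary: /m/ → [n] next to /t/.

[ʁəʐɔnt͡santɛ]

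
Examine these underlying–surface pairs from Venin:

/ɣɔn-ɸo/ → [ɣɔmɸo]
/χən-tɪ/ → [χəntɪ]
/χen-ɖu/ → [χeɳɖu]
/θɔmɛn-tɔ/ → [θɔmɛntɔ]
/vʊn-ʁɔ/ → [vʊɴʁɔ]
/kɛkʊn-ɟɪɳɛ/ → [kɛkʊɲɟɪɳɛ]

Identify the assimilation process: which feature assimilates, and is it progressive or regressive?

The segment that alternates is /n/, which surfaces as [m] when adjacent to /ɸ/.
/n/ is alveolar while /ɸ/ is bilabial; the output [m] is bilabial, matching the trigger — so the feature that spreads is place.
Manner and voice are unchanged, so the assimilation is partial, not total.
The other alternating forms pattern the same way: /n/ → [ɳ] before /ɖ/ (alveolar → retroflex, matching retroflex); /n/ → [ɴ] before /ʁ/ (alveolar → uvular, matching uvular); /n/ → [ɲ] before /ɟ/ (alveolar → palatal, matching palatal) — only place changes, and always toward the following segment.
Nothing changes in [χəntɪ], [θɔmɛntɔ]: there the adjacent consonants already agree in place (/n/ and /t/ are both alveolar; /n/ and /t/ are both alveolar), so these forms are consistent with the same rule.
The trigger is the following segment, so the direction is regressive (anticipatory).

regressive place assimilation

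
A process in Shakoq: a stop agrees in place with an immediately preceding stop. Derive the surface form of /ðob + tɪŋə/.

The rule targets /t/ (voiceless alveolar stop), which sits after the trigger /b/ (bilabial).
The voiceless bilabial stop is [p], so /t/ → [p].

[ðobpɪŋə]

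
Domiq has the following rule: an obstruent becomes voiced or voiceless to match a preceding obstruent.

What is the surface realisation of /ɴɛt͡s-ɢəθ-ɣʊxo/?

[ɴɛt͡sqəθxʊxo]

/ɢ/ is a voiced uvular stop. The preceding trigger /t͡s/ is voiceless, so /ɢ/ must become voiceless as well.
The voiceless uvular stop is [q], so /ɢ/ → [q].
At the second juncture, /ɣ/ likewise becomes [x] adjacent to /θ/.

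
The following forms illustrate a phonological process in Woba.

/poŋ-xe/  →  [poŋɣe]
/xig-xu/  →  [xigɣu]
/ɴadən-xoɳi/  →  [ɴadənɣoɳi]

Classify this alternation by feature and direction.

progressive voicing assimilation

Underlying /x/ is realised as [ɣ] next to /ŋ/; /ŋ/ itself does not change.
The change voiceless → voiced matches the voicing of the preceding /ŋ/, identifying this as voicing assimilation.
Place and manner are unchanged, so the assimilation is partial, not total.
Checking the remaining alternations: /x/ → [ɣ] after /g/ (voiceless → voiced, matching voiced); /x/ → [ɣ] after /n/ (voiceless → voiced, matching voiced) — only voicing changes, and always toward the preceding segment.
Since the segment that changes follows the conditioning segment, the assimilation is progressive.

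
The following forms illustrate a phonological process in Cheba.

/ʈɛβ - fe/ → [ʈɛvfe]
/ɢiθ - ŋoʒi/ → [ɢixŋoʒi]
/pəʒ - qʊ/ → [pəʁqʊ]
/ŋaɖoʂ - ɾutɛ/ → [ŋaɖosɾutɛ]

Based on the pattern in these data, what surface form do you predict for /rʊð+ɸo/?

The data show regressive place assimilation: /β/ → [v] before /f/; /θ/ → [x] before /ŋ/; /ʒ/ → [ʁ] before /q/; /ʂ/ → [s] before /ɾ/. In each pair only place changes, matching the following consonant, while manner and voice stay constant.
/ð/ is a voiced dental fricative. The following trigger /ɸ/ is bilabial, so /ð/ must become bilabial as well.
Changing only its place to bilabial gives [β] — the voiced bilabial fricative.

[rʊβɸo]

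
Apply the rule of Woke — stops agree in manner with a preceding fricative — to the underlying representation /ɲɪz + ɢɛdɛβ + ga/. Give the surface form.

The rule targets /ɢ/ (voiced uvular stop), which sits after the trigger /z/ (fricative).
The voiced uvular fricative is [ʁ], so /ɢ/ → [ʁ].
At the second juncture, /g/ likewise becomes [ɣ] adjacent to /β/.

[ɲɪzʁɛdɛβɣa]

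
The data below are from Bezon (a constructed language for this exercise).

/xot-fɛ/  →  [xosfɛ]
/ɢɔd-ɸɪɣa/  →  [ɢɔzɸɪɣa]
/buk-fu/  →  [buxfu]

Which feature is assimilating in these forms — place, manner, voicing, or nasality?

Comparing underlying and surface forms, /t/ → [s] is the alternation; the neighbouring /f/ is constant.
The change stop → fricative matches the manner of the following /f/, identifying this as manner assimilation.
The same holds elsewhere in the data: /d/ → [z] before /ɸ/ (stop → fricative, matching a fricative); /k/ → [x] before /f/ (stop → fricative, matching a fricative) — only manner changes, and always toward the following segment.

manner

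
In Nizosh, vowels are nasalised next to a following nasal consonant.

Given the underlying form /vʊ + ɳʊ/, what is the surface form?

[vʊ̃ɳʊ]

The vowel /ʊ/ is adjacent to the following nasal /ɳ/, so it acquires [+nasal] and surfaces as [ʊ̃].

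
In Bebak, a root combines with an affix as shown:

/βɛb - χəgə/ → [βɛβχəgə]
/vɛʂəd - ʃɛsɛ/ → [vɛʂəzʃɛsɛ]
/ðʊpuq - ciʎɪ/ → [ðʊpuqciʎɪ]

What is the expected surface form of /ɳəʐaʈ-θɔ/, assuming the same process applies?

The data show regressive manner assimilation: /b/ → [β] before /χ/; /d/ → [z] before /ʃ/. In each pair only manner changes, matching the following consonant, while place and voice stay constant.
Nothing changes in [ðʊpuqciʎɪ]: there the adjacent consonants already agree in manner (/q/ and /c/ are both stops), so this form is consistent with the same rule.
The rule targets /ʈ/ (voiceless retroflex stop), which sits before the trigger /θ/ (fricative).
A voiceless retroflex fricative is [ʂ], so the surface segment is [ʂ].

[ɳəʐaʂθɔ]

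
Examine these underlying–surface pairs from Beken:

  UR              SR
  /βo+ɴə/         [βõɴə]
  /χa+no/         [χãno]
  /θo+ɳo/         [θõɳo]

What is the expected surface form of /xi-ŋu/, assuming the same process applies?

The data show regressive nasality assimilation (vowel nasalisation): /o/ → [õ] before /ɴ/; /a/ → [ã] before /n/; /o/ → [õ] before /ɳ/ — a vowel is nasalised by an immediately following nasal consonant.
The vowel /i/ is adjacent to the following nasal /ŋ/, so it acquires [+nasal] and surfaces as [ĩ].

[xĩŋu]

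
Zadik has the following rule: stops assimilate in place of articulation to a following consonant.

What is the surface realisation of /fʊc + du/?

[fʊtdu]

The rule targets /c/ (voiceless palatal stop), which sits before the trigger /d/ (alveolar).
The voiceless alveolar stop is [t], so /c/ → [t].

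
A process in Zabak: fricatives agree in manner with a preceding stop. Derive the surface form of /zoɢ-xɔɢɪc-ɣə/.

The rule targets /x/ (voiceless velar fricative), which sits after the trigger /ɢ/ (stop).
Changing only its manner to stop gives [k] — the voiceless velar stop.
The same rule applies at the second boundary: /ɣ/ → [g] next to /c/.

[zoɢkɔɢɪcgə]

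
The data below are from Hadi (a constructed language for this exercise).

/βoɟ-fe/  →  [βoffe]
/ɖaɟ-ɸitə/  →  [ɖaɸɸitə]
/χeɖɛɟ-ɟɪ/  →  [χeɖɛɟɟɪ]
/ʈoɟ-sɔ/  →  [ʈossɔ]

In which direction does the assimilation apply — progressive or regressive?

regressive

Underlying /ɟ/ is realised as [f] next to /f/; /f/ itself does not change.
The output [f] is identical to the trigger /f/ — every feature (place, manner, voicing) has been copied — so this is total assimilation.
The remaining alternations confirm this: /ɟ/ → [ɸ] before /ɸ/; /ɟ/ → [s] before /s/ — in each case the output is a copy of the following consonant.
In [χeɖɛɟɟɪ] the two consonants at the boundary are already identical (/ɟ/ + /ɟ/), so the rule applies vacuously and nothing changes.
Since the segment that changes precedes the conditioning segment, the assimilation is regressive.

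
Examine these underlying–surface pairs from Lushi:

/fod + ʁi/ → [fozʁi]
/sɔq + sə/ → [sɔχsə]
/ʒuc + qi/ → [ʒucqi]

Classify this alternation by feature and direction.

Comparing underlying and surface forms, /d/ → [z] is the alternation; the neighbouring /ʁ/ is constant.
The change stop → fricative matches the manner of the following /ʁ/, identifying this as manner assimilation.
Place and voice are unchanged, so the assimilation is partial, not total.
The other alternating form patterns the same way: /q/ → [χ] before /s/ (stop → fricative, matching a fricative) — only manner changes, and always toward the following segment.
Nothing changes in [ʒucqi]: there the adjacent consonants already agree in manner (/c/ and /q/ are both stops), so this form is consistent with the same rule.
The trigger is the following segment, so the direction is regressive (anticipatory).

regressive manner assimilation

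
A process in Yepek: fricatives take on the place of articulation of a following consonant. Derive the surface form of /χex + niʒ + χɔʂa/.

[χesniʁχɔʂa]

/x/ is a voiceless velar fricative. The following trigger /n/ is alveolar, so /x/ must become alveolar as well.
A voiceless alveolar fricative is [s], so the surface segment is [s].
At the second juncture, /ʒ/ likewise becomes [ʁ] adjacent to /χ/.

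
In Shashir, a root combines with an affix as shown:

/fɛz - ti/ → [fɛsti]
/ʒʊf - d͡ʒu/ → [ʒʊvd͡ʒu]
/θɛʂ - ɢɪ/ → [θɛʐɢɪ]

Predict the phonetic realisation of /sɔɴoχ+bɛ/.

The data show regressive voicing assimilation: /z/ → [s] before /t/; /f/ → [v] before /d͡ʒ/; /ʂ/ → [ʐ] before /ɢ/. In each pair only voicing changes, matching the following consonant, while place and manner stay constant.
The rule targets /χ/ (voiceless uvular fricative), which sits before the trigger /b/ (voiced).
The voiced uvular fricative is [ʁ], so /χ/ → [ʁ].

[sɔɴoʁbɛ]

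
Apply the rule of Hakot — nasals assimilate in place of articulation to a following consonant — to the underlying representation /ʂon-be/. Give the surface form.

/n/ is a voiced alveolar nasal. The following trigger /b/ is bilabial, so /n/ must become bilabial as well.
The voiced bilabial nasal is [m], so /n/ → [m].

[ʂombe]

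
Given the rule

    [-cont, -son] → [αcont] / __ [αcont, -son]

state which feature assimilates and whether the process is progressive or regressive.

The shared variable α links the value of [cont] on the target to that of the neighbouring obstruent. [cont] distinguishes stops from fricatives — a manner-of-articulation feature — so this is manner assimilation.
Since the environment is written after the underscore, the trigger follows the target; the direction is regressive.

regressive manner assimilation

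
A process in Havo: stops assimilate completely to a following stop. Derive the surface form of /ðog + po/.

[ðoppo]

/g/ is the segment targeted by the rule; it sits immediately before /p/, so it assimilates completely and surfaces as [p].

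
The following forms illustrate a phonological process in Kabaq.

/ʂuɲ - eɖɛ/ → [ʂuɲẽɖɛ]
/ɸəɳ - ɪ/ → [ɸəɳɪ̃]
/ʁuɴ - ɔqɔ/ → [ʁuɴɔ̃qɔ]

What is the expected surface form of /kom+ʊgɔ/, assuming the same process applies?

[komʊ̃gɔ]

The data show progressive nasality assimilation (vowel nasalisation): /e/ → [ẽ] after /ɲ/; /ɪ/ → [ɪ̃] after /ɳ/; /ɔ/ → [ɔ̃] after /ɴ/ — a vowel is nasalised by an immediately preceding nasal consonant.
The vowel /ʊ/ is adjacent to the preceding nasal /m/, so it acquires [+nasal] and surfaces as [ʊ̃].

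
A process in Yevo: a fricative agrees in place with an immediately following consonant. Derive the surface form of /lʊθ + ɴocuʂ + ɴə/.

The rule targets /θ/ (voiceless dental fricative), which sits before the trigger /ɴ/ (uvular).
A voiceless uvular fricative is [χ], so the surface segment is [χ].
The same rule applies at the second boundary: /ʂ/ → [χ] next to /ɴ/.

[lʊχɴocuχɴə]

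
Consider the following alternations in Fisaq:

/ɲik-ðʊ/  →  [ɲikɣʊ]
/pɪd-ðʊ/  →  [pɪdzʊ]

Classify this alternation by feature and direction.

progressive place assimilation

Underlying /ð/ is realised as [ɣ] next to /k/; /k/ itself does not change.
/ð/ is dental while /k/ is velar; the output [ɣ] is velar, matching the trigger — so the feature that spreads is place.
Manner and voice are unchanged, so the assimilation is partial, not total.
The other alternating form patterns the same way: /ð/ → [z] after /d/ (dental → alveolar, matching alveolar) — only place changes, and always toward the preceding segment.
The trigger is the preceding segment, so the direction is progressive (perseverative).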